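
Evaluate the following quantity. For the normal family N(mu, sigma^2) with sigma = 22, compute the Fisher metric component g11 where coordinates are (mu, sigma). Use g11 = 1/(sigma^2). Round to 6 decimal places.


For the 2-parameter normal family, the Fisher metric has:
  g11 = 1/sigma^2, g22 = 2/sigma^2.
sigma = 22, sigma^2 = 484.
g11 = 0.002066

0.002066


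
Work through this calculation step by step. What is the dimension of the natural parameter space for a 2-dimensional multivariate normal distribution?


Exponential family dimension calculation:
For 2-dim MVN: mean has 2 params, covariance has 2*3/2 = 3 unique entries.
Total dim = 2 + 3 = 5.

5


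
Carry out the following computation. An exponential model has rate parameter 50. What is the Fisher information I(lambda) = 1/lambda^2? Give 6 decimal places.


Fisher information for exponential: I(lambda) = 1/lambda^2.
lambda = 50, lambda^2 = 2500.
I = 1/2500 = 0.000400

0.000400


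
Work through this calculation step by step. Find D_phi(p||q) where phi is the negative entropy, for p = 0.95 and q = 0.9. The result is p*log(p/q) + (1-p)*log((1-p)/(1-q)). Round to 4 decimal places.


Bregman divergence with negative entropy generator:
D = p*log(p/q) + (1-p)*log((1-p)/(1-q)).
p = 0.95, q = 0.9.
p*log(p/q) = 0.95*log(0.95/0.9) = 0.051364.
(1-p)*log((1-p)/(1-q)) = 0.05*log(0.05/0.1) = -0.034657.
D = 0.051364 + -0.034657 = 0.0167

0.0167


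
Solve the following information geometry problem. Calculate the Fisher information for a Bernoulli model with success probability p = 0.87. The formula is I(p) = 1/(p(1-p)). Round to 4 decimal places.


For Bernoulli(p), Fisher information is I(p) = 1/(p*(1-p)).
p = 0.87, 1-p = 0.13.
p*(1-p) = 0.1131.
I(p) = 1/0.1131 = 8.8417

8.8417


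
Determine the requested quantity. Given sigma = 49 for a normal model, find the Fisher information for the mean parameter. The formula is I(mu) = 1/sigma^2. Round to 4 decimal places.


The Fisher information for the mean of a normal distribution is I(mu) = 1/sigma^2.
sigma = 49, so sigma^2 = 2401.
I(mu) = 1/2401 = 0.0004

0.0004


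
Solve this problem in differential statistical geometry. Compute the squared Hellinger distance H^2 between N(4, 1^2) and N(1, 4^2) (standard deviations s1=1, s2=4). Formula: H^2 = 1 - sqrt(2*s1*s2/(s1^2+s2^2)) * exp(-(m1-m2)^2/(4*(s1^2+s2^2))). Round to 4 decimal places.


Squared Hellinger distance for Gaussians:
H^2 = 1 - sqrt(2*s1*s2/(s1^2+s2^2)) * exp(-(m1-m2)^2/(4*(s1^2+s2^2))).
s1^2 = 1, s2^2 = 16, s1^2+s2^2 = 17.
sqrt(2*1*4/(17)) = 0.685994.
(m1-m2)^2 = (3)^2 = 9.
exp(-9/(4*17)) = exp(-0.132353) = 0.876032.
H^2 = 1 - 0.685994*0.876032 = 0.3990

0.3990


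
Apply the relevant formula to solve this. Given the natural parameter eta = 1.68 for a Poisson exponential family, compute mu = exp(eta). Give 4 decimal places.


Expectation parameter for Poisson exponential family:
mu = exp(eta).
eta = 1.68.
mu = exp(1.68) = 5.3656

5.3656


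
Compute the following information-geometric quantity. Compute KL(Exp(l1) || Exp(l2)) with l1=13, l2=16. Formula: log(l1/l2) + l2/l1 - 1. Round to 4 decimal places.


KL divergence for exponential family:
KL = log(l1/l2) + l2/l1 - 1.
log(13/16) = -0.207639.
16/13 = 1.230769.
KL = -0.207639 + 1.230769 - 1 = 0.0231

0.0231


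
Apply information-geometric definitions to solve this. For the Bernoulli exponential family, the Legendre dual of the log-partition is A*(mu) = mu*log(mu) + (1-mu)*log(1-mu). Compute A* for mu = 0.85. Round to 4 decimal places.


Legendre transform for Bernoulli:
A*(mu) = mu*log(mu) + (1-mu)*log(1-mu).
mu = 0.85, 1-mu = 0.15.
mu*log(mu) = 0.85*log(0.85) = -0.138141.
(1-mu)*log(1-mu) = 0.15*log(0.15) = -0.284568.
A* = -0.138141 + -0.284568 = -0.4227

-0.4227


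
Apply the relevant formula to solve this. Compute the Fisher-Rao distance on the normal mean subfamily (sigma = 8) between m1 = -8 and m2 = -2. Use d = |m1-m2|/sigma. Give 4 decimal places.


On the fixed-variance normal subfamily, geodesic distance = |m1-m2|/sigma.
|-8 - -2| = 6.
sigma = 8.
d = 6/8 = 0.7500

0.7500


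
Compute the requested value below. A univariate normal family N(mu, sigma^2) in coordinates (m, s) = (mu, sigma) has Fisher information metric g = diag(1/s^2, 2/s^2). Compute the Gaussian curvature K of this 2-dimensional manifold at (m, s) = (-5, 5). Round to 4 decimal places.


The metric has the form g = (A dm^2 + B ds^2)/s^2 with A = 1, B = 2.
Substitute u = sqrt(A/B)*m: g = B*(du^2 + ds^2)/s^2, i.e. B times the
Poincare upper half-plane metric, which has constant Gaussian curvature -1.
Scaling a 2D metric by a constant c divides the Gaussian curvature by c,
so K = -1/B = -1/(2) = -0.5000 everywhere (the point (m, s) = (-5, 5) is irrelevant:
the curvature is constant).
The requested Gaussian curvature is K = -0.5000.

-0.5000


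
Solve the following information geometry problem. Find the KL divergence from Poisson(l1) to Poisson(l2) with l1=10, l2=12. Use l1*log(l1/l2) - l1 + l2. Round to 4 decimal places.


KL divergence for Poisson:
KL = l1*log(l1/l2) - l1 + l2.
l1 = 10, l2 = 12.
log(10/12) = -0.182322.
l1*log(l1/l2) = 10 * -0.182322 = -1.823216.
KL = -1.823216 - 10 + 12 = 0.1768

0.1768


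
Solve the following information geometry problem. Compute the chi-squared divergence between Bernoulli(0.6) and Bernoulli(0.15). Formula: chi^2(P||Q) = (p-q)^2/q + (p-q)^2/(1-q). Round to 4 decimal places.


Chi-squared divergence between Bernoulli distributions:
chi^2 = (p-q)^2/q + (p-q)^2/(1-q).
p = 0.6, q = 0.15, p-q = 0.45.
(p-q)^2 = 0.2025.
term1 = 0.2025/0.15 = 1.35.
term2 = 0.2025/0.85 = 0.238235.
chi^2 = 1.35 + 0.238235 = 1.5882

1.5882


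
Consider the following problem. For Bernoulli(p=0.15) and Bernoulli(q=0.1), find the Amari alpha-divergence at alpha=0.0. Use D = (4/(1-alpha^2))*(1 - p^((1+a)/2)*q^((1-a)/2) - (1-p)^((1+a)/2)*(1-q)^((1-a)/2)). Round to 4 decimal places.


Amari alpha-divergence:
D = (4/(1-alpha^2))*(1 - p^((1+a)/2)*q^((1-a)/2) - (1-p)^((1+a)/2)*(1-q)^((1-a)/2)).
alpha = 0.0, p = 0.15, q = 0.1.
e1 = (1+alpha)/2 = 0.5, e2 = (1-alpha)/2 = 0.5.
t1 = p^e1 * q^e2 = 0.15^0.5 * 0.1^0.5 = 0.122474.
t2 = (1-p)^e1 * (1-q)^e2 = 0.85^0.5 * 0.9^0.5 = 0.874643.
4/(1-alpha^2) = 4.0.
D = 4.0*(1 - 0.122474 - 0.874643) = 0.0115

0.0115


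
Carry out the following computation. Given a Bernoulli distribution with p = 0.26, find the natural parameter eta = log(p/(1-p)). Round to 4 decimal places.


Natural parameter for Bernoulli: eta = log(p/(1-p)).
p = 0.26, 1-p = 0.74.
p/(1-p) = 0.351351.
eta = log(0.351351) = -1.0460

-1.0460


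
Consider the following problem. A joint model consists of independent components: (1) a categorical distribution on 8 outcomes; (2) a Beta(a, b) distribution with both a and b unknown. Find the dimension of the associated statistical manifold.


The dimension of a statistical manifold equals the number of free
(independent) real parameters of the model. For a product of independent
blocks the parameter counts add.
- categorical on 8 outcomes (probabilities sum to 1): 8-1 = 7.
- Beta (a, b): 2.
Total = 7 + 2 = 9.
Dimension = 9

9


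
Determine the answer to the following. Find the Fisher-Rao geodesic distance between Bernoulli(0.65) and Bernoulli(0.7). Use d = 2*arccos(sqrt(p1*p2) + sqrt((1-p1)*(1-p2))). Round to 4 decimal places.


Geodesic distance on Bernoulli manifold:
d(p1,p2) = 2*arccos(sqrt(p1*p2) + sqrt((1-p1)*(1-p2))).
sqrt(p1*p2) = sqrt(0.65*0.7) = 0.674537.
sqrt((1-p1)*(1-p2)) = sqrt(0.35*0.3) = 0.324037.
arg = 0.674537 + 0.324037 = 0.998574.
d = 2*arccos(0.998574) = 0.1068

0.1068


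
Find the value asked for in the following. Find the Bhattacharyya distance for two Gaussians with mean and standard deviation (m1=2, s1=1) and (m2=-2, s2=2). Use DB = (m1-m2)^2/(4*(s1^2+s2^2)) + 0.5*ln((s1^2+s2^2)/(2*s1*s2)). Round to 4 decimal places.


Bhattacharyya distance between two Gaussians:
DB = (m1-m2)^2/(4*(s1^2+s2^2)) + (1/2)*ln((s1^2+s2^2)/(2*s1*s2)).
(m1-m2)^2 = (4)^2 = 16.
s1^2+s2^2 = 1 + 4 = 5.
term1 = 16/20 = 0.8.
term2 = 0.5*ln(5/4.0) = 0.111572.
DB = 0.8 + 0.111572 = 0.9116

0.9116


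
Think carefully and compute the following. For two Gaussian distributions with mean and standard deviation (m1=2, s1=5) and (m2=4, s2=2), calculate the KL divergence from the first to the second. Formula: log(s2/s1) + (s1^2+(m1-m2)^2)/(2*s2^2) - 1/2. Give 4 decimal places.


KL divergence between normal distributions:
KL = log(s2/s1) + (s1^2 + (m1-m2)^2)/(2*s2^2) - 1/2.
log(2/5) = -0.916291.
(5^2 + (2-4)^2)/(2*2^2) = (25 + 4)/8 = 3.625.
KL = -0.916291 + 3.625 - 0.5 = 2.2087

2.2087


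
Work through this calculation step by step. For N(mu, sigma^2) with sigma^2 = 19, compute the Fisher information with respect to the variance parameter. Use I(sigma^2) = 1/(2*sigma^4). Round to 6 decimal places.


Fisher information for variance: I(sigma^2) = 1/(2*sigma^4).
sigma^2 = 19, so sigma^4 = 361.
I = 1/(2*361) = 1/722 = 0.001385

0.001385


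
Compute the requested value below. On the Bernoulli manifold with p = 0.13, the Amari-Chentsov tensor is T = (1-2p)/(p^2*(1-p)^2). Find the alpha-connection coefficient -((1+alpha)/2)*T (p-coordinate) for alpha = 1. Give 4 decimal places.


Skewness (Amari-Chentsov) tensor: T = (1-2p)/(p^2*(1-p)^2).
p = 0.13, 1-2p = 0.74, p^2 = 0.0169, (1-p)^2 = 0.7569.
T = 0.74/(0.0169 * 0.7569) = 57.850419.
In the p-coordinate, Gamma^(alpha) = Gamma^(0) - (alpha/2)*T with Gamma^(0) = (1/2)*g'(p) = -T/2,
so Gamma^(alpha) = -((1+alpha)/2)*T.
alpha = 1, -(1+alpha)/2 = -1.0.
Gamma = -1.0 * 57.850419 = -57.8504

-57.8504


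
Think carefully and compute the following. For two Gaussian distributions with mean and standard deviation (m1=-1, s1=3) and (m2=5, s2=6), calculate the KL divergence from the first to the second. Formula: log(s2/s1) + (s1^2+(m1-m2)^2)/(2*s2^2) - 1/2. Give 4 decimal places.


KL divergence between normal distributions:
KL = log(s2/s1) + (s1^2 + (m1-m2)^2)/(2*s2^2) - 1/2.
log(6/3) = 0.693147.
(3^2 + (-1-5)^2)/(2*6^2) = (9 + 36)/72 = 0.625.
KL = 0.693147 + 0.625 - 0.5 = 0.8181

0.8181


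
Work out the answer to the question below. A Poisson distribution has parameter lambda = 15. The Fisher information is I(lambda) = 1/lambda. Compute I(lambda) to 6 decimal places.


Fisher information for Poisson: I(lambda) = 1/lambda.
lambda = 15.
I(lambda) = 1/15 = 0.066667

0.066667


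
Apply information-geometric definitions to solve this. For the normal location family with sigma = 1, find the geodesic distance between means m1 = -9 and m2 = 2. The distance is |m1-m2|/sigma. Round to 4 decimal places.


On the fixed-variance normal subfamily, geodesic distance = |m1-m2|/sigma.
|-9 - 2| = 11.
sigma = 1.
d = 11/1 = 11.0000

11.0000


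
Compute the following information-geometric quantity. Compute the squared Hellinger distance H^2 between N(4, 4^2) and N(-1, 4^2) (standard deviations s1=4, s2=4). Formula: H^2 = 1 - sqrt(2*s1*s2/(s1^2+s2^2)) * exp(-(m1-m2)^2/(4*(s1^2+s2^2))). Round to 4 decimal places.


Squared Hellinger distance for Gaussians:
H^2 = 1 - sqrt(2*s1*s2/(s1^2+s2^2)) * exp(-(m1-m2)^2/(4*(s1^2+s2^2))).
s1^2 = 16, s2^2 = 16, s1^2+s2^2 = 32.
sqrt(2*4*4/(32)) = 1.0.
(m1-m2)^2 = (5)^2 = 25.
exp(-25/(4*32)) = exp(-0.195312) = 0.822578.
H^2 = 1 - 1.0*0.822578 = 0.1774

0.1774


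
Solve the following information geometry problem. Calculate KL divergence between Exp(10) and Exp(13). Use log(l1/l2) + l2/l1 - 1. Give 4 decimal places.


KL divergence for exponential family:
KL = log(l1/l2) + l2/l1 - 1.
log(10/13) = -0.262364.
13/10 = 1.3.
KL = -0.262364 + 1.3 - 1 = 0.0376

0.0376


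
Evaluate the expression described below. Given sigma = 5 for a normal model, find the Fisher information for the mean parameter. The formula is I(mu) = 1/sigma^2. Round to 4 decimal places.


The Fisher information for the mean of a normal distribution is I(mu) = 1/sigma^2.
sigma = 5, so sigma^2 = 25.
I(mu) = 1/25 = 0.0400

0.0400


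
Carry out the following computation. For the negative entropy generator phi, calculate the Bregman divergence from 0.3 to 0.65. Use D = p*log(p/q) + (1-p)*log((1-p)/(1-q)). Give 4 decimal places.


Bregman divergence with negative entropy generator:
D = p*log(p/q) + (1-p)*log((1-p)/(1-q)).
p = 0.3, q = 0.65.
p*log(p/q) = 0.3*log(0.3/0.65) = -0.231957.
(1-p)*log((1-p)/(1-q)) = 0.7*log(0.7/0.35) = 0.485203.
D = -0.231957 + 0.485203 = 0.2532

0.2532


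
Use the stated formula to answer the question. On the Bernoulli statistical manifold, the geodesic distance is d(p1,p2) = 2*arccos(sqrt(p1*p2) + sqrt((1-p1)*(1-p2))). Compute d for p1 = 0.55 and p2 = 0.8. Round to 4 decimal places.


Geodesic distance on Bernoulli manifold:
d(p1,p2) = 2*arccos(sqrt(p1*p2) + sqrt((1-p1)*(1-p2))).
sqrt(p1*p2) = sqrt(0.55*0.8) = 0.663325.
sqrt((1-p1)*(1-p2)) = sqrt(0.45*0.2) = 0.3.
arg = 0.663325 + 0.3 = 0.963325.
d = 2*arccos(0.963325) = 0.5433

0.5433


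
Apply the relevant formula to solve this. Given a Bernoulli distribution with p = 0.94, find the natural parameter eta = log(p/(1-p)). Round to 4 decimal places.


Natural parameter for Bernoulli: eta = log(p/(1-p)).
p = 0.94, 1-p = 0.06.
p/(1-p) = 15.666667.
eta = log(15.666667) = 2.7515

2.7515


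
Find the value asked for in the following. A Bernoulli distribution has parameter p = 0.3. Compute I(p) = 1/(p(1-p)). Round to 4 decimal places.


For Bernoulli(p), Fisher information is I(p) = 1/(p*(1-p)).
p = 0.3, 1-p = 0.7.
p*(1-p) = 0.21.
I(p) = 1/0.21 = 4.7619

4.7619


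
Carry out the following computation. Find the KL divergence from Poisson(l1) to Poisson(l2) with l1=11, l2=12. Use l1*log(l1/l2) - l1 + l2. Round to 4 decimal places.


KL divergence for Poisson:
KL = l1*log(l1/l2) - l1 + l2.
l1 = 11, l2 = 12.
log(11/12) = -0.087011.
l1*log(l1/l2) = 11 * -0.087011 = -0.957125.
KL = -0.957125 - 11 + 12 = 0.0429

0.0429


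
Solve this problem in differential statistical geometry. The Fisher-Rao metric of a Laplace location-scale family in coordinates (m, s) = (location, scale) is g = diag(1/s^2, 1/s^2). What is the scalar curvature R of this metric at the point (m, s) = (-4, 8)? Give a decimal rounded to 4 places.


The metric has the form g = (A dm^2 + B ds^2)/s^2 with A = 1, B = 1.
Substitute u = sqrt(A/B)*m: g = B*(du^2 + ds^2)/s^2, i.e. B times the
Poincare upper half-plane metric, which has constant Gaussian curvature -1.
Scaling a 2D metric by a constant c divides the Gaussian curvature by c,
so K = -1/B = -1/(1) = -1.0000 everywhere (the point (m, s) = (-4, 8) is irrelevant:
the curvature is constant).
Scalar curvature in dimension 2: R = 2K = -2/(1) = -2.0000.

-2.0000


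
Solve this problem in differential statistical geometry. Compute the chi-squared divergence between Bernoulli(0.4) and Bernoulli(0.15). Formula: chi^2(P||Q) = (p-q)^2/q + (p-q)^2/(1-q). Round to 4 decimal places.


Chi-squared divergence between Bernoulli distributions:
chi^2 = (p-q)^2/q + (p-q)^2/(1-q).
p = 0.4, q = 0.15, p-q = 0.25.
(p-q)^2 = 0.0625.
term1 = 0.0625/0.15 = 0.416667.
term2 = 0.0625/0.85 = 0.073529.
chi^2 = 0.416667 + 0.073529 = 0.4902

0.4902


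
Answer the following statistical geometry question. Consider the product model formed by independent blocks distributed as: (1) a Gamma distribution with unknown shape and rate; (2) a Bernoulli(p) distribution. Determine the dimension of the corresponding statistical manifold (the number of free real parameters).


The dimension of a statistical manifold equals the number of free
(independent) real parameters of the model. For a product of independent
blocks the parameter counts add.
- Gamma (shape, rate): 2.
- Bernoulli (p): 1.
Total = 2 + 1 = 3.
Dimension = 3

3


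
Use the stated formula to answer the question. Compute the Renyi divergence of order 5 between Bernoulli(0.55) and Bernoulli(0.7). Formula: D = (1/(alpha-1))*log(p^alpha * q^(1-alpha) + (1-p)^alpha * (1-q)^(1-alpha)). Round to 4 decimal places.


Renyi divergence of order alpha between Bernoulli distributions:
D = (1/(alpha-1))*log(p^alpha * q^(1-alpha) + (1-p)^alpha * (1-q)^(1-alpha)).
alpha = 5, p = 0.55, q = 0.7.
p^alpha * q^(1-alpha) = 0.55^5 * 0.7^-4 = 0.209614.
(1-p)^alpha * (1-q)^(1-alpha) = 0.45^5 * 0.3^-4 = 2.278125.
sum = 0.209614 + 2.278125 = 2.487739.
D = (1/4)*log(2.487739) = 0.2278

0.2278


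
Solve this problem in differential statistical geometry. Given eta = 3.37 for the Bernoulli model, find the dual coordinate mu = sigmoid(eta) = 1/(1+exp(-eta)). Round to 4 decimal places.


Dual coordinate (expectation parameter) for Bernoulli:
mu = 1/(1+exp(-eta)).
eta = 3.37.
exp(-eta) = exp(-3.37) = 0.03439.
mu = 1/(1+0.03439) = 0.9668

0.9668


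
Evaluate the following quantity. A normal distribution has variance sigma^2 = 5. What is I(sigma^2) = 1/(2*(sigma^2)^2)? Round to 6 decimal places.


Fisher information for variance: I(sigma^2) = 1/(2*sigma^4).
sigma^2 = 5, so sigma^4 = 25.
I = 1/(2*25) = 1/50 = 0.020000

0.020000


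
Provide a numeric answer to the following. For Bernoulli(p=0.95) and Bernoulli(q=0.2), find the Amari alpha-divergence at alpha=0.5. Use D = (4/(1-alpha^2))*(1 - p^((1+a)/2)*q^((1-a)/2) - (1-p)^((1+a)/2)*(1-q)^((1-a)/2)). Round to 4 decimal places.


Amari alpha-divergence:
D = (4/(1-alpha^2))*(1 - p^((1+a)/2)*q^((1-a)/2) - (1-p)^((1+a)/2)*(1-q)^((1-a)/2)).
alpha = 0.5, p = 0.95, q = 0.2.
e1 = (1+alpha)/2 = 0.75, e2 = (1-alpha)/2 = 0.25.
t1 = p^e1 * q^e2 = 0.95^0.75 * 0.2^0.25 = 0.643502.
t2 = (1-p)^e1 * (1-q)^e2 = 0.05^0.75 * 0.8^0.25 = 0.1.
4/(1-alpha^2) = 5.333333.
D = 5.333333*(1 - 0.643502 - 0.1) = 1.3680

1.3680


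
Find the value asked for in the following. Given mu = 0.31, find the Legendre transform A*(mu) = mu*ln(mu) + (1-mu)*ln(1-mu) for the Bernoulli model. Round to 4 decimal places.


Legendre transform for Bernoulli:
A*(mu) = mu*log(mu) + (1-mu)*log(1-mu).
mu = 0.31, 1-mu = 0.69.
mu*log(mu) = 0.31*log(0.31) = -0.363067.
(1-mu)*log(1-mu) = 0.69*log(0.69) = -0.256034.
A* = -0.363067 + -0.256034 = -0.6191

-0.6191


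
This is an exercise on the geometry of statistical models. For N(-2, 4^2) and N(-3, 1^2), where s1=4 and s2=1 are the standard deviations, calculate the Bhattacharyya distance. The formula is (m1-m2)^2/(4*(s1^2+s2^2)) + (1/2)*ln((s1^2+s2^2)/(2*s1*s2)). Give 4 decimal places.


Bhattacharyya distance between two Gaussians:
DB = (m1-m2)^2/(4*(s1^2+s2^2)) + (1/2)*ln((s1^2+s2^2)/(2*s1*s2)).
(m1-m2)^2 = (1)^2 = 1.
s1^2+s2^2 = 16 + 1 = 17.
term1 = 1/68 = 0.014706.
term2 = 0.5*ln(17/8.0) = 0.376886.
DB = 0.014706 + 0.376886 = 0.3916

0.3916


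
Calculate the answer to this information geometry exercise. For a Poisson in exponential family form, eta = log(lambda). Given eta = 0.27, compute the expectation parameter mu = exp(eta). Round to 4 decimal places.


Expectation parameter for Poisson exponential family:
mu = exp(eta).
eta = 0.27.
mu = exp(0.27) = 1.3100

1.3100


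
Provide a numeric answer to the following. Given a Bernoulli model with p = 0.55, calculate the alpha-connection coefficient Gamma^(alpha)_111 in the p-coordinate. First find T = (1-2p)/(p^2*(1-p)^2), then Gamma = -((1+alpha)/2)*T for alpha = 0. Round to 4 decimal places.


Skewness (Amari-Chentsov) tensor: T = (1-2p)/(p^2*(1-p)^2).
p = 0.55, 1-2p = -0.1, p^2 = 0.3025, (1-p)^2 = 0.2025.
T = -0.1/(0.3025 * 0.2025) = -1.632486.
In the p-coordinate, Gamma^(alpha) = Gamma^(0) - (alpha/2)*T with Gamma^(0) = (1/2)*g'(p) = -T/2,
so Gamma^(alpha) = -((1+alpha)/2)*T.
alpha = 0, -(1+alpha)/2 = -0.5.
Gamma = -0.5 * -1.632486 = 0.8162

0.8162


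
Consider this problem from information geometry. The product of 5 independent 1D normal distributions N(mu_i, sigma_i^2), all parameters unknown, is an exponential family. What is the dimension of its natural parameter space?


Exponential family dimension calculation:
Each univariate normal has two natural parameters (mu/sigma^2 and -1/(2 sigma^2)).
With 5 independent components, dim = 2 * 5 = 10.

10


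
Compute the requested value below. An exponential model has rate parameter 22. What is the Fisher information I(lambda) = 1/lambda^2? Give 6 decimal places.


Fisher information for exponential: I(lambda) = 1/lambda^2.
lambda = 22, lambda^2 = 484.
I = 1/484 = 0.002066

0.002066


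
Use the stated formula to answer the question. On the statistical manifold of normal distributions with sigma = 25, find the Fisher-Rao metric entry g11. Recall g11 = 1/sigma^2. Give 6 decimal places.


For the 2-parameter normal family, the Fisher metric has:
  g11 = 1/sigma^2, g22 = 2/sigma^2.
sigma = 25, sigma^2 = 625.
g11 = 0.001600

0.001600


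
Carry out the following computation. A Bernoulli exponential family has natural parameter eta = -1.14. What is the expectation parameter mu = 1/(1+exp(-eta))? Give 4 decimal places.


Dual coordinate (expectation parameter) for Bernoulli:
mu = 1/(1+exp(-eta)).
eta = -1.14.
exp(-eta) = exp(1.14) = 3.126768.
mu = 1/(1+3.126768) = 0.2423

0.2423


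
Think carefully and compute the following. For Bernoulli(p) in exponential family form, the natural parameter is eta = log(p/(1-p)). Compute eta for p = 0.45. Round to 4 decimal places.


Natural parameter for Bernoulli: eta = log(p/(1-p)).
p = 0.45, 1-p = 0.55.
p/(1-p) = 0.818182.
eta = log(0.818182) = -0.2007

-0.2007


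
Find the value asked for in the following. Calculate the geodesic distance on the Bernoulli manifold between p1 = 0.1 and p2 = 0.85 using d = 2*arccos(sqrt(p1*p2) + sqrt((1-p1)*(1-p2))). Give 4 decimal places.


Geodesic distance on Bernoulli manifold:
d(p1,p2) = 2*arccos(sqrt(p1*p2) + sqrt((1-p1)*(1-p2))).
sqrt(p1*p2) = sqrt(0.1*0.85) = 0.291548.
sqrt((1-p1)*(1-p2)) = sqrt(0.9*0.15) = 0.367423.
arg = 0.291548 + 0.367423 = 0.658971.
d = 2*arccos(0.658971) = 1.7027

1.7027


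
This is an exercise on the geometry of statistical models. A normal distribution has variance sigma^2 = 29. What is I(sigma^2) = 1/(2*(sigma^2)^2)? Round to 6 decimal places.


Fisher information for variance: I(sigma^2) = 1/(2*sigma^4).
sigma^2 = 29, so sigma^4 = 841.
I = 1/(2*841) = 1/1682 = 0.000595

0.000595


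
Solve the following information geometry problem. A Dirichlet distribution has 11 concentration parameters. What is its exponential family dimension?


Exponential family dimension calculation:
Dirichlet with 11 components has 11 natural parameters.

11


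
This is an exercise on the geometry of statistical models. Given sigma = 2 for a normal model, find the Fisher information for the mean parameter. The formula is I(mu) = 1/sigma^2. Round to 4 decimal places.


The Fisher information for the mean of a normal distribution is I(mu) = 1/sigma^2.
sigma = 2, so sigma^2 = 4.
I(mu) = 1/4 = 0.2500

0.2500


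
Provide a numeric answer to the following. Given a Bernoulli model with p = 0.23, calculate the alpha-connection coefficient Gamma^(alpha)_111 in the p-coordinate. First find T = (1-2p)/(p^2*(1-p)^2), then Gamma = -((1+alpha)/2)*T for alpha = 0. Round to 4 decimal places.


Skewness (Amari-Chentsov) tensor: T = (1-2p)/(p^2*(1-p)^2).
p = 0.23, 1-2p = 0.54, p^2 = 0.0529, (1-p)^2 = 0.5929.
T = 0.54/(0.0529 * 0.5929) = 17.216967.
In the p-coordinate, Gamma^(alpha) = Gamma^(0) - (alpha/2)*T with Gamma^(0) = (1/2)*g'(p) = -T/2,
so Gamma^(alpha) = -((1+alpha)/2)*T.
alpha = 0, -(1+alpha)/2 = -0.5.
Gamma = -0.5 * 17.216967 = -8.6085

-8.6085


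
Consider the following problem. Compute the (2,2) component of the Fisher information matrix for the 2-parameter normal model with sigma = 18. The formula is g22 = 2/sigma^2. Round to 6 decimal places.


For the 2-parameter normal family, the Fisher metric has:
  g11 = 1/sigma^2, g22 = 2/sigma^2.
sigma = 18, sigma^2 = 324.
g22 = 0.006173

0.006173


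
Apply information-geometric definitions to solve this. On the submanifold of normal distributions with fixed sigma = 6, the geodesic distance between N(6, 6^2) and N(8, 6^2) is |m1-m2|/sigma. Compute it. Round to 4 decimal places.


On the fixed-variance normal subfamily, geodesic distance = |m1-m2|/sigma.
|6 - 8| = 2.
sigma = 6.
d = 2/6 = 0.3333

0.3333


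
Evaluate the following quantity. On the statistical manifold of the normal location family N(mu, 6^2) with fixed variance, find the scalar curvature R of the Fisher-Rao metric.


This family has a single free parameter, so its statistical manifold
is 1-dimensional. The Riemann curvature tensor of any 1-dimensional
Riemannian manifold vanishes identically, so R = 0.

0


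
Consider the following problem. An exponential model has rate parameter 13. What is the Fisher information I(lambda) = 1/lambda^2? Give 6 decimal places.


Fisher information for exponential: I(lambda) = 1/lambda^2.
lambda = 13, lambda^2 = 169.
I = 1/169 = 0.005917

0.005917


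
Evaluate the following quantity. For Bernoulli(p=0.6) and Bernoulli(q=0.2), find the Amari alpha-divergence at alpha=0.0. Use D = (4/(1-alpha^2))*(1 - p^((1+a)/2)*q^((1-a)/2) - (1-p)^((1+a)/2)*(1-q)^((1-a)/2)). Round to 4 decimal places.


Amari alpha-divergence:
D = (4/(1-alpha^2))*(1 - p^((1+a)/2)*q^((1-a)/2) - (1-p)^((1+a)/2)*(1-q)^((1-a)/2)).
alpha = 0.0, p = 0.6, q = 0.2.
e1 = (1+alpha)/2 = 0.5, e2 = (1-alpha)/2 = 0.5.
t1 = p^e1 * q^e2 = 0.6^0.5 * 0.2^0.5 = 0.34641.
t2 = (1-p)^e1 * (1-q)^e2 = 0.4^0.5 * 0.8^0.5 = 0.565685.
4/(1-alpha^2) = 4.0.
D = 4.0*(1 - 0.34641 - 0.565685) = 0.3516

0.3516


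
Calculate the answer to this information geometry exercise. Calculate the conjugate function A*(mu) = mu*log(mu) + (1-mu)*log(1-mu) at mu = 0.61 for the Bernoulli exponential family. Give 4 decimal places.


Legendre transform for Bernoulli:
A*(mu) = mu*log(mu) + (1-mu)*log(1-mu).
mu = 0.61, 1-mu = 0.39.
mu*log(mu) = 0.61*log(0.61) = -0.301521.
(1-mu)*log(1-mu) = 0.39*log(0.39) = -0.367227.
A* = -0.301521 + -0.367227 = -0.6687

-0.6687


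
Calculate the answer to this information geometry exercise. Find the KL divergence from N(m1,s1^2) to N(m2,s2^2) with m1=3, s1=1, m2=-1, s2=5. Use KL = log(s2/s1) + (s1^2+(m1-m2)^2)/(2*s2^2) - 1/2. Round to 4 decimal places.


KL divergence between normal distributions:
KL = log(s2/s1) + (s1^2 + (m1-m2)^2)/(2*s2^2) - 1/2.
log(5/1) = 1.609438.
(1^2 + (3--1)^2)/(2*5^2) = (1 + 16)/50 = 0.34.
KL = 1.609438 + 0.34 - 0.5 = 1.4494

1.4494


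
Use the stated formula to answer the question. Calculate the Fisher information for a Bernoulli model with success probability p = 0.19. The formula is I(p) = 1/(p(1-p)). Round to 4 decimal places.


For Bernoulli(p), Fisher information is I(p) = 1/(p*(1-p)).
p = 0.19, 1-p = 0.81.
p*(1-p) = 0.1539.
I(p) = 1/0.1539 = 6.4977

6.4977


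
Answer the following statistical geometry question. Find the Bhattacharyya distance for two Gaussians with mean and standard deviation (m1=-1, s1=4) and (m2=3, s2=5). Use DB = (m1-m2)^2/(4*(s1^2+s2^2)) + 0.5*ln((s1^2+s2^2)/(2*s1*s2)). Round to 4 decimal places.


Bhattacharyya distance between two Gaussians:
DB = (m1-m2)^2/(4*(s1^2+s2^2)) + (1/2)*ln((s1^2+s2^2)/(2*s1*s2)).
(m1-m2)^2 = (-4)^2 = 16.
s1^2+s2^2 = 16 + 25 = 41.
term1 = 16/164 = 0.097561.
term2 = 0.5*ln(41/40.0) = 0.012346.
DB = 0.097561 + 0.012346 = 0.1099

0.1099


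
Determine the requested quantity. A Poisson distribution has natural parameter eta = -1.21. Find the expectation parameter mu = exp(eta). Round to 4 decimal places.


Expectation parameter for Poisson exponential family:
mu = exp(eta).
eta = -1.21.
mu = exp(-1.21) = 0.2982

0.2982


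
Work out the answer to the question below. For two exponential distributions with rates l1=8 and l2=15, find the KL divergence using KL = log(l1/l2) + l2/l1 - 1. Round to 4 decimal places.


KL divergence for exponential family:
KL = log(l1/l2) + l2/l1 - 1.
log(8/15) = -0.628609.
15/8 = 1.875.
KL = -0.628609 + 1.875 - 1 = 0.2464

0.2464


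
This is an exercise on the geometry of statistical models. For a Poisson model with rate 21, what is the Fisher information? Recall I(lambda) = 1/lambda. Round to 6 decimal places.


Fisher information for Poisson: I(lambda) = 1/lambda.
lambda = 21.
I(lambda) = 1/21 = 0.047619

0.047619


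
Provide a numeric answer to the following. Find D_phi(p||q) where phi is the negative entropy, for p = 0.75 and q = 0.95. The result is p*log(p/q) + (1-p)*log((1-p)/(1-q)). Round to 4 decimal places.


Bregman divergence with negative entropy generator:
D = p*log(p/q) + (1-p)*log((1-p)/(1-q)).
p = 0.75, q = 0.95.
p*log(p/q) = 0.75*log(0.75/0.95) = -0.177292.
(1-p)*log((1-p)/(1-q)) = 0.25*log(0.25/0.05) = 0.402359.
D = -0.177292 + 0.402359 = 0.2251

0.2251


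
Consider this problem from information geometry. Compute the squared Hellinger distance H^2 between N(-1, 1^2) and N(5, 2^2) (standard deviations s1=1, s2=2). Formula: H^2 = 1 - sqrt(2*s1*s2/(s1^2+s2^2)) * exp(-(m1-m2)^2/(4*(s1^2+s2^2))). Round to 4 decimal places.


Squared Hellinger distance for Gaussians:
H^2 = 1 - sqrt(2*s1*s2/(s1^2+s2^2)) * exp(-(m1-m2)^2/(4*(s1^2+s2^2))).
s1^2 = 1, s2^2 = 4, s1^2+s2^2 = 5.
sqrt(2*1*2/(5)) = 0.894427.
(m1-m2)^2 = (-6)^2 = 36.
exp(-36/(4*5)) = exp(-1.8) = 0.165299.
H^2 = 1 - 0.894427*0.165299 = 0.8522

0.8522


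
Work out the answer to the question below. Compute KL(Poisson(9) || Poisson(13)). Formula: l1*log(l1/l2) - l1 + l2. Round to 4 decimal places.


KL divergence for Poisson:
KL = l1*log(l1/l2) - l1 + l2.
l1 = 9, l2 = 13.
log(9/13) = -0.367725.
l1*log(l1/l2) = 9 * -0.367725 = -3.309523.
KL = -3.309523 - 9 + 13 = 0.6905

0.6905


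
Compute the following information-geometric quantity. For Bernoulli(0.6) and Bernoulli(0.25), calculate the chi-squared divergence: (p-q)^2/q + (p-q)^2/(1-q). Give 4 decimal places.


Chi-squared divergence between Bernoulli distributions:
chi^2 = (p-q)^2/q + (p-q)^2/(1-q).
p = 0.6, q = 0.25, p-q = 0.35.
(p-q)^2 = 0.1225.
term1 = 0.1225/0.25 = 0.49.
term2 = 0.1225/0.75 = 0.163333.
chi^2 = 0.49 + 0.163333 = 0.6533

0.6533


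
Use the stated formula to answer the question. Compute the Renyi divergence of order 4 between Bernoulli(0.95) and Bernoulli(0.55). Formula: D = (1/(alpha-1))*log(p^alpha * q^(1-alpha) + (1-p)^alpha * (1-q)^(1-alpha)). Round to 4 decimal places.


Renyi divergence of order alpha between Bernoulli distributions:
D = (1/(alpha-1))*log(p^alpha * q^(1-alpha) + (1-p)^alpha * (1-q)^(1-alpha)).
alpha = 4, p = 0.95, q = 0.55.
p^alpha * q^(1-alpha) = 0.95^4 * 0.55^-3 = 4.895605.
(1-p)^alpha * (1-q)^(1-alpha) = 0.05^4 * 0.45^-3 = 6.9e-05.
sum = 4.895605 + 6.9e-05 = 4.895673.
D = (1/3)*log(4.895673) = 0.5295

0.5295


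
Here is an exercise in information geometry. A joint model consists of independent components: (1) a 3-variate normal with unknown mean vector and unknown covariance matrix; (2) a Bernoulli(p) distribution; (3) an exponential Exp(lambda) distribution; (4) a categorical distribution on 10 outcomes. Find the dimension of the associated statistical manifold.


The dimension of a statistical manifold equals the number of free
(independent) real parameters of the model. For a product of independent
blocks the parameter counts add.
- 3-variate normal: 3 (mean) + 3*4/2 = 6 (symmetric covariance) = 9.
- Bernoulli (p): 1.
- exponential (lambda): 1.
- categorical on 10 outcomes (probabilities sum to 1): 10-1 = 9.
Total = 9 + 1 + 1 + 9 = 20.
Dimension = 20

20


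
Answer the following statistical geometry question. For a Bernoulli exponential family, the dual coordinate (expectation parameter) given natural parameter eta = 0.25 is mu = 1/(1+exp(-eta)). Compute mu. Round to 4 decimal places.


Dual coordinate (expectation parameter) for Bernoulli:
mu = 1/(1+exp(-eta)).
eta = 0.25.
exp(-eta) = exp(-0.25) = 0.778801.
mu = 1/(1+0.778801) = 0.5622

0.5622


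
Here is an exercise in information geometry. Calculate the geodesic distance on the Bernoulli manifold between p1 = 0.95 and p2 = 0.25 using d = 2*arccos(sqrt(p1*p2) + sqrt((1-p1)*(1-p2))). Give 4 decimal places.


Geodesic distance on Bernoulli manifold:
d(p1,p2) = 2*arccos(sqrt(p1*p2) + sqrt((1-p1)*(1-p2))).
sqrt(p1*p2) = sqrt(0.95*0.25) = 0.48734.
sqrt((1-p1)*(1-p2)) = sqrt(0.05*0.75) = 0.193649.
arg = 0.48734 + 0.193649 = 0.680989.
d = 2*arccos(0.680989) = 1.6434

1.6434


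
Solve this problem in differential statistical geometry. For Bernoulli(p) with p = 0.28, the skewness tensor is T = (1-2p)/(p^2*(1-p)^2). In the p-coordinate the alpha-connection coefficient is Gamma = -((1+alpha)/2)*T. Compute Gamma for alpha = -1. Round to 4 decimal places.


Skewness (Amari-Chentsov) tensor: T = (1-2p)/(p^2*(1-p)^2).
p = 0.28, 1-2p = 0.44, p^2 = 0.0784, (1-p)^2 = 0.5184.
T = 0.44/(0.0784 * 0.5184) = 10.82609.
In the p-coordinate, Gamma^(alpha) = Gamma^(0) - (alpha/2)*T with Gamma^(0) = (1/2)*g'(p) = -T/2,
so Gamma^(alpha) = -((1+alpha)/2)*T.
alpha = -1, -(1+alpha)/2 = 0.0.
Gamma = 0.0 * 10.82609 = 0.0000

0.0000


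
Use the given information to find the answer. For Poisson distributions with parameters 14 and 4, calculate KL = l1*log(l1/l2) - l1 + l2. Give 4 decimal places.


KL divergence for Poisson:
KL = l1*log(l1/l2) - l1 + l2.
l1 = 14, l2 = 4.
log(14/4) = 1.252763.
l1*log(l1/l2) = 14 * 1.252763 = 17.538682.
KL = 17.538682 - 14 + 4 = 7.5387

7.5387


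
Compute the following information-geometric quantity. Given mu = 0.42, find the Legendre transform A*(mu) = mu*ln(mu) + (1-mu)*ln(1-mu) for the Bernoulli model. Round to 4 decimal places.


Legendre transform for Bernoulli:
A*(mu) = mu*log(mu) + (1-mu)*log(1-mu).
mu = 0.42, 1-mu = 0.58.
mu*log(mu) = 0.42*log(0.42) = -0.36435.
(1-mu)*log(1-mu) = 0.58*log(0.58) = -0.315942.
A* = -0.36435 + -0.315942 = -0.6803

-0.6803


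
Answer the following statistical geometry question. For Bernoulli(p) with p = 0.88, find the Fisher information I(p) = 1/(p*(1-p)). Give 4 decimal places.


For Bernoulli(p), Fisher information is I(p) = 1/(p*(1-p)).
p = 0.88, 1-p = 0.12.
p*(1-p) = 0.1056.
I(p) = 1/0.1056 = 9.4697

9.4697


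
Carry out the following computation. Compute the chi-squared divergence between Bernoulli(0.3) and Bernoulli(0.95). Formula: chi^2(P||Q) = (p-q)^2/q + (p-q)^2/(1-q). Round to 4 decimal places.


Chi-squared divergence between Bernoulli distributions:
chi^2 = (p-q)^2/q + (p-q)^2/(1-q).
p = 0.3, q = 0.95, p-q = -0.65.
(p-q)^2 = 0.4225.
term1 = 0.4225/0.95 = 0.444737.
term2 = 0.4225/0.05 = 8.45.
chi^2 = 0.444737 + 8.45 = 8.8947

8.8947


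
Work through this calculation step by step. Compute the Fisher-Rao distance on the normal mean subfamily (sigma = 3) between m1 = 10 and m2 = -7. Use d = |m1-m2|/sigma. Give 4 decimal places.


On the fixed-variance normal subfamily, geodesic distance = |m1-m2|/sigma.
|10 - -7| = 17.
sigma = 3.
d = 17/3 = 5.6667

5.6667


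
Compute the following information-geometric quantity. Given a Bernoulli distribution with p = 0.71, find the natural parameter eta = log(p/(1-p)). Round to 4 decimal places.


Natural parameter for Bernoulli: eta = log(p/(1-p)).
p = 0.71, 1-p = 0.29.
p/(1-p) = 2.448276.
eta = log(2.448276) = 0.8954

0.8954


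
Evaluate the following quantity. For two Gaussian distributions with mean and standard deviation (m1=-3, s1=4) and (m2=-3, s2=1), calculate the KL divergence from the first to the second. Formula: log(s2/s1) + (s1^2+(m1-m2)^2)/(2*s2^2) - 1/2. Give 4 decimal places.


KL divergence between normal distributions:
KL = log(s2/s1) + (s1^2 + (m1-m2)^2)/(2*s2^2) - 1/2.
log(1/4) = -1.386294.
(4^2 + (-3--3)^2)/(2*1^2) = (16 + 0)/2 = 8.0.
KL = -1.386294 + 8.0 - 0.5 = 6.1137

6.1137


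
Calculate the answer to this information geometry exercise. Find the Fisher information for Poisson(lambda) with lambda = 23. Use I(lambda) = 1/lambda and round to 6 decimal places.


Fisher information for Poisson: I(lambda) = 1/lambda.
lambda = 23.
I(lambda) = 1/23 = 0.043478

0.043478


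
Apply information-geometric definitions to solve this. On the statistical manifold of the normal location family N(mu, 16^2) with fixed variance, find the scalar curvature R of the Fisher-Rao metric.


This family has a single free parameter, so its statistical manifold
is 1-dimensional. The Riemann curvature tensor of any 1-dimensional
Riemannian manifold vanishes identically, so R = 0.

0


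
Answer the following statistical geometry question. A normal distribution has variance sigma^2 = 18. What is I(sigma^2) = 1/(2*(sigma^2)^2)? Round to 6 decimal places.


Fisher information for variance: I(sigma^2) = 1/(2*sigma^4).
sigma^2 = 18, so sigma^4 = 324.
I = 1/(2*324) = 1/648 = 0.001543

0.001543


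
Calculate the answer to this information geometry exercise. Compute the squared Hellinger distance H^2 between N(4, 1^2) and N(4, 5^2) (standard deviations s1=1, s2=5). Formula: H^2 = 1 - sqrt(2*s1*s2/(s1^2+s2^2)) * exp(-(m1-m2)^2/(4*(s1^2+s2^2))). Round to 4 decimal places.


Squared Hellinger distance for Gaussians:
H^2 = 1 - sqrt(2*s1*s2/(s1^2+s2^2)) * exp(-(m1-m2)^2/(4*(s1^2+s2^2))).
s1^2 = 1, s2^2 = 25, s1^2+s2^2 = 26.
sqrt(2*1*5/(26)) = 0.620174.
(m1-m2)^2 = (0)^2 = 0.
exp(-0/(4*26)) = exp(0.0) = 1.0.
H^2 = 1 - 0.620174*1.0 = 0.3798

0.3798


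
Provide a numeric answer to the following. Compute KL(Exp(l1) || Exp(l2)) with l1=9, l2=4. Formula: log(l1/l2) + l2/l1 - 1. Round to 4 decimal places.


KL divergence for exponential family:
KL = log(l1/l2) + l2/l1 - 1.
log(9/4) = 0.81093.
4/9 = 0.444444.
KL = 0.81093 + 0.444444 - 1 = 0.2554

0.2554


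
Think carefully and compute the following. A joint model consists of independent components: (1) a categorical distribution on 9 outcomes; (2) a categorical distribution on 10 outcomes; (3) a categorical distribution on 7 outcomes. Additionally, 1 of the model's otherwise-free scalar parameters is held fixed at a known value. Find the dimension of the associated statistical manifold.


The dimension of a statistical manifold equals the number of free
(independent) real parameters of the model. For a product of independent
blocks the parameter counts add.
- categorical on 9 outcomes (probabilities sum to 1): 9-1 = 8.
- categorical on 10 outcomes (probabilities sum to 1): 10-1 = 9.
- categorical on 7 outcomes (probabilities sum to 1): 7-1 = 6.
Total = 8 + 9 + 6 = 23.
1 parameter(s) fixed at known values: 23 - 1 = 22.
Dimension = 22

22


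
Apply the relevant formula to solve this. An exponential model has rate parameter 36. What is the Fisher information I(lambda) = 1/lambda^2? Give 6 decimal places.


Fisher information for exponential: I(lambda) = 1/lambda^2.
lambda = 36, lambda^2 = 1296.
I = 1/1296 = 0.000772

0.000772


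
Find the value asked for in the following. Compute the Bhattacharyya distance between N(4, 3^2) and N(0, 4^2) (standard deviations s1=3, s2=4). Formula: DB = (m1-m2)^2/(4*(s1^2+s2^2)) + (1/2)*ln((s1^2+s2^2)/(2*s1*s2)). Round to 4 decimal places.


Bhattacharyya distance between two Gaussians:
DB = (m1-m2)^2/(4*(s1^2+s2^2)) + (1/2)*ln((s1^2+s2^2)/(2*s1*s2)).
(m1-m2)^2 = (4)^2 = 16.
s1^2+s2^2 = 9 + 16 = 25.
term1 = 16/100 = 0.16.
term2 = 0.5*ln(25/24.0) = 0.020411.
DB = 0.16 + 0.020411 = 0.1804

0.1804


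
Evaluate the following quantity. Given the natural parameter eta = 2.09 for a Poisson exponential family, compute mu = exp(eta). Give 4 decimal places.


Expectation parameter for Poisson exponential family:
mu = exp(eta).
eta = 2.09.
mu = exp(2.09) = 8.0849

8.0849


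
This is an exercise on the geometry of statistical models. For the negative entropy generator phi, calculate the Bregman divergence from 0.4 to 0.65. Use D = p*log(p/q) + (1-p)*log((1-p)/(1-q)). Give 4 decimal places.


Bregman divergence with negative entropy generator:
D = p*log(p/q) + (1-p)*log((1-p)/(1-q)).
p = 0.4, q = 0.65.
p*log(p/q) = 0.4*log(0.4/0.65) = -0.194203.
(1-p)*log((1-p)/(1-q)) = 0.6*log(0.6/0.35) = 0.323398.
D = -0.194203 + 0.323398 = 0.1292

0.1292


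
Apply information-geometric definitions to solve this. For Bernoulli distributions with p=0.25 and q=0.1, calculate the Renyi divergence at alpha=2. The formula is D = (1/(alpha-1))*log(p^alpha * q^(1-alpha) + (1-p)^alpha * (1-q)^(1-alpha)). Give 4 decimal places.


Renyi divergence of order alpha between Bernoulli distributions:
D = (1/(alpha-1))*log(p^alpha * q^(1-alpha) + (1-p)^alpha * (1-q)^(1-alpha)).
alpha = 2, p = 0.25, q = 0.1.
p^alpha * q^(1-alpha) = 0.25^2 * 0.1^-1 = 0.625.
(1-p)^alpha * (1-q)^(1-alpha) = 0.75^2 * 0.9^-1 = 0.625.
sum = 0.625 + 0.625 = 1.25.
D = (1/1)*log(1.25) = 0.2231

0.2231
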